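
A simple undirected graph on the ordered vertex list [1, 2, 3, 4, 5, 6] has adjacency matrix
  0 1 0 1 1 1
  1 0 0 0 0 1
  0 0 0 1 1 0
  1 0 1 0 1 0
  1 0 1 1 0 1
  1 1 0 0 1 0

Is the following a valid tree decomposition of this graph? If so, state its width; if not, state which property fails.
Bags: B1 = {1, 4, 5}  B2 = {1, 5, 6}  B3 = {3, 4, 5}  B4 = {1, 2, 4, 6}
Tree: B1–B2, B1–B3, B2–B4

No — bags containing vertex 4 are not connected in the tree.

A tree decomposition must satisfy three properties: every vertex lies in some bag; for every edge, both endpoints lie together in some bag; and for every vertex, the bags containing it form a connected subtree. Here bags containing vertex 4 are not connected in the tree, so the decomposition is invalid.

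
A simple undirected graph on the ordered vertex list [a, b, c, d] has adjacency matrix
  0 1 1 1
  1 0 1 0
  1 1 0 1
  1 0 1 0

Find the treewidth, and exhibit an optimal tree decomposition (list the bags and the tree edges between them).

Treewidth 2.
Bags: B1 = {a, c, d}  B2 = {a, b, c}
Tree: B1–B2

The largest bag has 3 vertices, giving width 2; this decomposition certifies tw(G) ≤ 2. Conversely, {a, c, d} is a clique of size 3, and the vertices of any clique must share a bag in every tree decomposition; so some bag has ≥ 3 vertices and tw(G) ≥ 2. The upper and lower bounds meet at 2, so that is the treewidth.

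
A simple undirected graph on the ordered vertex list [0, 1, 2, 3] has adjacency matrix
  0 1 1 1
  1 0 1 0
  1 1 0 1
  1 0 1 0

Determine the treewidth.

A width-2 tree decomposition is:
Bags: B1 = {0, 1, 2}  B2 = {0, 2, 3}
Tree: B1–B2
Every bag has size at most 3, so the width is 3 − 1 = 2 and tw(G) ≤ 2. On the other hand G contains the 3-clique {0, 1, 2}. A clique must lie in a single bag of any decomposition, so no decomposition can have width below 2. Combining the bounds, tw(G) = 2.

2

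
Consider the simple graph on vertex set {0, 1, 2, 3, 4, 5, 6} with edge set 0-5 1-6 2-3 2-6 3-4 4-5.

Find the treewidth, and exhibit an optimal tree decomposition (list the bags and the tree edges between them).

Treewidth 1.
Bags: B1 = {0, 5}  B2 = {4, 5}  B3 = {3, 4}  B4 = {2, 3}  B5 = {2, 6}  B6 = {1, 6}
Tree: B1–B2, B2–B3, B3–B4, B4–B5, B5–B6

The largest bag has 2 vertices, giving width 1; this decomposition certifies tw(G) ≤ 1. G has an edge, so its treewidth is at least 1. Therefore the treewidth is 1.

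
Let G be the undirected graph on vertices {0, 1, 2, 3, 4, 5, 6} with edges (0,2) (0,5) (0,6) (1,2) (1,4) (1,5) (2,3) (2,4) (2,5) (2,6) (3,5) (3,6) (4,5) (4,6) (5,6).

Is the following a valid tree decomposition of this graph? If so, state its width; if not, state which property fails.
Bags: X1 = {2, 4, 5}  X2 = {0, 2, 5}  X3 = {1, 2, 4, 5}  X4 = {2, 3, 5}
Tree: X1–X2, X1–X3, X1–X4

No — vertex 6 appears in no bag.

A tree decomposition must satisfy three properties: every vertex lies in some bag; for every edge, both endpoints lie together in some bag; and for every vertex, the bags containing it form a connected subtree. Here vertex 6 appears in no bag, so the decomposition is invalid.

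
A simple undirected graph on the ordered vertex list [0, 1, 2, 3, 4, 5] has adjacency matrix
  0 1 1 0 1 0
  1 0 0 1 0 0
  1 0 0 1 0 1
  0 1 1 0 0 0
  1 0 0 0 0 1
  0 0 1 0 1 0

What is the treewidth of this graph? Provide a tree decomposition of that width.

Each bag holds 3 vertices, so the decomposition has width 2, which upper-bounds the treewidth. The edges 4–5–2–0–4 form a cycle, so G is not a tree and its treewidth is at least 2. The upper and lower bounds meet at 2, so that is the treewidth.

Treewidth 2.
Bags: B1 = {0, 4, 5}  B2 = {0, 2, 5}  B3 = {0, 1, 2}  B4 = {1, 2, 3}
Tree: B1–B2, B2–B3, B3–B4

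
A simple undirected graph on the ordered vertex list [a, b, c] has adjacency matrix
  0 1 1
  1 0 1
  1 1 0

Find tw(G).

A width-2 tree decomposition is:
Bags: B1 = {a, b, c}
Tree: (single bag)
A single bag containing all 3 vertices is trivially a valid decomposition of width 2. For the lower bound, the 3 vertices {a, b, c} are pairwise adjacent, and any tree decomposition puts a clique entirely inside one bag — forcing width ≥ 2. Combining the bounds, tw(G) = 2.

2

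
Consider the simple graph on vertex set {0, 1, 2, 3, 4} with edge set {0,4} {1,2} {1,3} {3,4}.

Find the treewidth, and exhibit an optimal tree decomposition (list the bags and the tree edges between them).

Treewidth 1.
One optimal decomposition is:
Bags: B1 = {1, 2}  B2 = {1, 3}  B3 = {3, 4}  B4 = {0, 4}
Tree: B1–B2, B2–B3, B3–B4

Each bag holds 2 vertices, so the decomposition has width 1, which upper-bounds the treewidth. G has an edge, so its treewidth is at least 1. The upper and lower bounds meet at 1, so that is the treewidth.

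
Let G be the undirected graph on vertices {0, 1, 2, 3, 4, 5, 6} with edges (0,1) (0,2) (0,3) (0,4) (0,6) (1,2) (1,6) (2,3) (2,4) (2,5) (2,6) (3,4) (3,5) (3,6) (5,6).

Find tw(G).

A width-3 tree decomposition is:
Bags: B1 = {0, 2, 3, 4}  B2 = {0, 2, 3, 6}  B3 = {0, 1, 2, 6}  B4 = {2, 3, 5, 6}
Tree: B1–B2, B2–B3, B2–B4
Each bag holds 4 vertices, so the decomposition has width 3, which upper-bounds the treewidth. On the other hand G contains the 4-clique {0, 1, 2, 6}. A clique must lie in a single bag of any decomposition, so no decomposition can have width below 3. The upper and lower bounds meet at 3, so that is the treewidth.

3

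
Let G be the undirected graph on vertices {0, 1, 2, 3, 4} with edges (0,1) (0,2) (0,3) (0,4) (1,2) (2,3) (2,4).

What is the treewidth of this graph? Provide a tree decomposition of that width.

Each bag holds 3 vertices, so the decomposition has width 2, which upper-bounds the treewidth. For the lower bound, the 3 vertices {0, 1, 2} are pairwise adjacent, and any tree decomposition puts a clique entirely inside one bag — forcing width ≥ 2. Therefore the treewidth is 2.

Treewidth 2.
Bags: B1 = {0, 1, 2}  B2 = {0, 2, 4}  B3 = {0, 2, 3}
Tree: B1–B2, B1–B3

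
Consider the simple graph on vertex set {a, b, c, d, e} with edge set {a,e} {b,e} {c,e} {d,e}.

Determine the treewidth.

1

A width-1 tree decomposition is:
Bags: B1 = {a, e}  B2 = {d, e}  B3 = {b, e}  B4 = {c, e}
Tree: B1–B2, B2–B3, B1–B4
Each bag holds 2 vertices, so the decomposition has width 1, which upper-bounds the treewidth. G has an edge, so its treewidth is at least 1. Combining the bounds, tw(G) = 1.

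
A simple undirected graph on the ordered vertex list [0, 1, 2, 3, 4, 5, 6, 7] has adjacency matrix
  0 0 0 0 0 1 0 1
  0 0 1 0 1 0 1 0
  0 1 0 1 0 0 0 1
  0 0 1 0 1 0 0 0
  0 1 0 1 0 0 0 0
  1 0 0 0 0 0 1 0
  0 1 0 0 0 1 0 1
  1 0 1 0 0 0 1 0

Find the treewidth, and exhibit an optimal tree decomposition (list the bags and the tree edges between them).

Treewidth 2.
One such decomposition:
Bags: B1 = {0, 5, 6}  B2 = {0, 6, 7}  B3 = {1, 6, 7}  B4 = {1, 2, 7}  B5 = {1, 2, 4}  B6 = {2, 3, 4}
Tree: B1–B2, B2–B3, B3–B4, B4–B5, B5–B6

Every bag has size at most 3, so the width is 3 − 1 = 2 and tw(G) ≤ 2. For the lower bound, G contains the cycle 5–0–7–6–5, so G is not a forest; only forests have treewidth ≤ 1, hence tw(G) ≥ 2. The upper and lower bounds meet at 2, so that is the treewidth.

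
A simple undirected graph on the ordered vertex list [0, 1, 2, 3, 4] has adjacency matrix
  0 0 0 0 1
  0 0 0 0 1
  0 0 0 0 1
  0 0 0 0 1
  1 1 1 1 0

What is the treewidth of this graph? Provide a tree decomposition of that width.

Treewidth 1.
One optimal decomposition is:
Bags: B1 = {0, 4}  B2 = {3, 4}  B3 = {1, 4}  B4 = {2, 4}
Tree: B1–B2, B1–B3, B1–B4

The largest bag has 2 vertices, giving width 1; this decomposition certifies tw(G) ≤ 1. Since G has at least one edge (e.g. 0–4), it is not an edgeless graph, so tw(G) ≥ 1. Therefore the treewidth is 1.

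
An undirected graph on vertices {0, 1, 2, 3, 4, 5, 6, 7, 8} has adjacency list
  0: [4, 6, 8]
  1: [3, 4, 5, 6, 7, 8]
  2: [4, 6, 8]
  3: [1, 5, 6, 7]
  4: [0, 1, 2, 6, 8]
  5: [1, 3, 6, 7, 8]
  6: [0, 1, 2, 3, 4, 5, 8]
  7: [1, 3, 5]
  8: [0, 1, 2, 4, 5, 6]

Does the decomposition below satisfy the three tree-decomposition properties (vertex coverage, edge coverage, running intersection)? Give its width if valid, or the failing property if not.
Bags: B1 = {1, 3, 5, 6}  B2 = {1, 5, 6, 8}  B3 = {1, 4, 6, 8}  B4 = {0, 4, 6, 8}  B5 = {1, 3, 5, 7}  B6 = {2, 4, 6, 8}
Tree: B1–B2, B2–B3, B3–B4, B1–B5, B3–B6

Yes; width 3.

Checking the three conditions: (i) the bags cover all of {0, 1, 2, 3, 4, 5, 6, 7, 8}; (ii) for each edge, some bag contains both endpoints; (iii) the bags containing any fixed vertex form a subtree. All hold, so the decomposition is valid with width 4 − 1 = 3.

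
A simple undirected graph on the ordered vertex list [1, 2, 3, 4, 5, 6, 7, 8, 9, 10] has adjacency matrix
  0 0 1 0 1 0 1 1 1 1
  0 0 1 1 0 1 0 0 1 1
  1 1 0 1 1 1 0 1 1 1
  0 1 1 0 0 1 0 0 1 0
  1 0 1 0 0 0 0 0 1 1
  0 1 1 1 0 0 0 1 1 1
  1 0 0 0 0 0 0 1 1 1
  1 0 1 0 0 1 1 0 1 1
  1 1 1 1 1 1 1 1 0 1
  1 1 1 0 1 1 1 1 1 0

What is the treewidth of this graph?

4

A width-4 tree decomposition is:
Bags: B1 = {1, 3, 5, 9, 10}  B2 = {1, 3, 8, 9, 10}  B3 = {3, 6, 8, 9, 10}  B4 = {1, 7, 8, 9, 10}  B5 = {2, 3, 6, 9, 10}  B6 = {2, 3, 4, 6, 9}
Tree: B1–B2, B2–B3, B2–B4, B3–B5, B5–B6
Each bag holds 5 vertices, so the decomposition has width 4, which upper-bounds the treewidth. For the lower bound, the 5 vertices {1, 3, 8, 9, 10} are pairwise adjacent, and any tree decomposition puts a clique entirely inside one bag — forcing width ≥ 4. Therefore the treewidth is 4.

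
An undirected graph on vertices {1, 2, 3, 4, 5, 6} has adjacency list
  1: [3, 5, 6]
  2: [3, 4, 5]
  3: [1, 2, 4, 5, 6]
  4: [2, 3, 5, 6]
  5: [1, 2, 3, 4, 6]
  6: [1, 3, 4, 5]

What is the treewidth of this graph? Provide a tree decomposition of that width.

Each bag holds 4 vertices, so the decomposition has width 3, which upper-bounds the treewidth. For the lower bound, the 4 vertices {1, 3, 5, 6} are pairwise adjacent, and any tree decomposition puts a clique entirely inside one bag — forcing width ≥ 3. Therefore the treewidth is 3.

Treewidth 3.
One optimal decomposition is:
Bags: B1 = {1, 3, 5, 6}  B2 = {3, 4, 5, 6}  B3 = {2, 3, 4, 5}
Tree: B1–B2, B2–B3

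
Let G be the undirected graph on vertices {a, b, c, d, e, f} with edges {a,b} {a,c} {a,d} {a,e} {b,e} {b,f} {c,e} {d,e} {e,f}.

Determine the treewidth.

2

A width-2 tree decomposition is:
Bags: B1 = {a, d, e}  B2 = {a, b, e}  B3 = {a, c, e}  B4 = {b, e, f}
Tree: B1–B2, B1–B3, B2–B4
Every bag has size at most 3, so the width is 3 − 1 = 2 and tw(G) ≤ 2. For the lower bound, the 3 vertices {a, d, e} are pairwise adjacent, and any tree decomposition puts a clique entirely inside one bag — forcing width ≥ 2. Combining the bounds, tw(G) = 2.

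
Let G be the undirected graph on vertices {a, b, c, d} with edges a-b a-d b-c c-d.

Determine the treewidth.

A width-2 tree decomposition is:
Bags: B1 = {a, b, c}  B2 = {a, c, d}
Tree: B1–B2
The largest bag has 3 vertices, giving width 2; this decomposition certifies tw(G) ≤ 2. The edges c–b–a–d–c form a cycle, so G is not a tree and its treewidth is at least 2. Therefore the treewidth is 2.

2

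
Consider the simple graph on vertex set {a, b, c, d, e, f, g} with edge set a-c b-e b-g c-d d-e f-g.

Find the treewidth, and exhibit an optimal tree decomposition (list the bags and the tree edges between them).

Each bag holds 2 vertices, so the decomposition has width 1, which upper-bounds the treewidth. Any graph with an edge has treewidth ≥ 1, and G has the edge a–c. Hence tw(G) = 1 exactly.

Treewidth 1.
One optimal decomposition is:
Bags: B1 = {a, c}  B2 = {c, d}  B3 = {d, e}  B4 = {b, e}  B5 = {b, g}  B6 = {f, g}
Tree: B1–B2, B2–B3, B3–B4, B4–B5, B5–B6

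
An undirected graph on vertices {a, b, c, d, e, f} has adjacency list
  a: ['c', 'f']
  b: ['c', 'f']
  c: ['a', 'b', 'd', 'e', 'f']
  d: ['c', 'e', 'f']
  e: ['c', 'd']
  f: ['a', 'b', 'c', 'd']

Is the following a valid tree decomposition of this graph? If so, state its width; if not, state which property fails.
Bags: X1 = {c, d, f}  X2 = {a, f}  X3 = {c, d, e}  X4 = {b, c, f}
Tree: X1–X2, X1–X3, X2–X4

No — edge (c,a) lies in no bag.

A tree decomposition must satisfy three properties: every vertex lies in some bag; for every edge, both endpoints lie together in some bag; and for every vertex, the bags containing it form a connected subtree. Here edge (c,a) lies in no bag, so the decomposition is invalid.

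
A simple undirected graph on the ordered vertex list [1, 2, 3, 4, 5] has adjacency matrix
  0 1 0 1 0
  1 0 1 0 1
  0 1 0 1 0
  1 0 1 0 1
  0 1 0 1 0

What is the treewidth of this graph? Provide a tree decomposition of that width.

Each bag holds 3 vertices, so the decomposition has width 2, which upper-bounds the treewidth. Since 2–3–4–1–2 is a cycle in G, G is not acyclic. Forests are exactly the graphs of treewidth ≤ 1, so tw(G) ≥ 2. The upper and lower bounds meet at 2, so that is the treewidth.

Treewidth 2.
One optimal decomposition is:
Bags: B1 = {2, 3, 4}  B2 = {1, 2, 4}  B3 = {2, 4, 5}
Tree: B1–B2, B2–B3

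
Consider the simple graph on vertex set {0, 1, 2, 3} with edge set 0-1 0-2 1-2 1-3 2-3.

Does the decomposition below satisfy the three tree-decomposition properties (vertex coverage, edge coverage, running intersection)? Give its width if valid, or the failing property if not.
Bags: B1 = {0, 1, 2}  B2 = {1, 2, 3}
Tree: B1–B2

Yes; width 2.

Vertex coverage: the bags together contain {0, 1, 2, 3}, the full vertex set. Edge coverage: each edge of G has both endpoints in at least one bag. Running intersection: for every vertex, the bags containing it form a connected subtree. All three properties hold, so this is a valid tree decomposition of width max|bag| − 1 = 2, and hence tw(G) ≤ 2.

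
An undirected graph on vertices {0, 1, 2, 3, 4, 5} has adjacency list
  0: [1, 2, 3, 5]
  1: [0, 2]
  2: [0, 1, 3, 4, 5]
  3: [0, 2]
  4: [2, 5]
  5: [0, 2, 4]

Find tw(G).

A width-2 tree decomposition is:
Bags: B1 = {0, 1, 2}  B2 = {0, 2, 5}  B3 = {0, 2, 3}  B4 = {2, 4, 5}
Tree: B1–B2, B2–B3, B2–B4
Each bag holds 3 vertices, so the decomposition has width 2, which upper-bounds the treewidth. For the lower bound, the 3 vertices {0, 1, 2} are pairwise adjacent, and any tree decomposition puts a clique entirely inside one bag — forcing width ≥ 2. Hence tw(G) = 2 exactly.

2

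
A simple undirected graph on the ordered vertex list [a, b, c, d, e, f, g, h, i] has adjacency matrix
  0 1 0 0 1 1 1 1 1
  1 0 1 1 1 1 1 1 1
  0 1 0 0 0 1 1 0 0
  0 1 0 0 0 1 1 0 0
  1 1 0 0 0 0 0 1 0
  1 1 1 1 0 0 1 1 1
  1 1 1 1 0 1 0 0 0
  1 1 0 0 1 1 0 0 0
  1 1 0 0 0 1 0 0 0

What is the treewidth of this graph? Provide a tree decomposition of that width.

Treewidth 3.
Bags: B1 = {a, b, f, g}  B2 = {b, d, f, g}  B3 = {a, b, f, h}  B4 = {b, c, f, g}  B5 = {a, b, e, h}  B6 = {a, b, f, i}
Tree: B1–B2, B1–B3, B1–B4, B3–B5, B1–B6

The largest bag has 4 vertices, giving width 3; this decomposition certifies tw(G) ≤ 3. On the other hand G contains the 4-clique {a, b, e, h}. A clique must lie in a single bag of any decomposition, so no decomposition can have width below 3. The upper and lower bounds meet at 3, so that is the treewidth.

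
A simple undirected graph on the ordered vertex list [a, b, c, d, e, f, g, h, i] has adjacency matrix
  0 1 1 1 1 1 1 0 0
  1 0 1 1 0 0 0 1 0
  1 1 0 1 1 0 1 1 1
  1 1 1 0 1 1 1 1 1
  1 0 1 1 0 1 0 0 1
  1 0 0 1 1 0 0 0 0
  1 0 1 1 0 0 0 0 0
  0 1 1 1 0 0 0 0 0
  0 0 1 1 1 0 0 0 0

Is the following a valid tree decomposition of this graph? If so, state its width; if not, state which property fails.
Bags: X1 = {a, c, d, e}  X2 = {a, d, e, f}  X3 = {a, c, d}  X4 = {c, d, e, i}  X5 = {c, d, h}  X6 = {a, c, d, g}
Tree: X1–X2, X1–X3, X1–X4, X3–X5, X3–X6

No — vertex b appears in no bag.

A tree decomposition must satisfy three properties: every vertex lies in some bag; for every edge, both endpoints lie together in some bag; and for every vertex, the bags containing it form a connected subtree. Here vertex b appears in no bag, so the decomposition is invalid.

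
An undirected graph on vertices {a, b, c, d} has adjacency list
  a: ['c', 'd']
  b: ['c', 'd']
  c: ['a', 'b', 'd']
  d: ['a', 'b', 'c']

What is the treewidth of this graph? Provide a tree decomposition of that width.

The largest bag has 3 vertices, giving width 2; this decomposition certifies tw(G) ≤ 2. For the lower bound, the 3 vertices {a, c, d} are pairwise adjacent, and any tree decomposition puts a clique entirely inside one bag — forcing width ≥ 2. Hence tw(G) = 2 exactly.

Treewidth 2.
One such decomposition:
Bags: B1 = {a, c, d}  B2 = {b, c, d}
Tree: B1–B2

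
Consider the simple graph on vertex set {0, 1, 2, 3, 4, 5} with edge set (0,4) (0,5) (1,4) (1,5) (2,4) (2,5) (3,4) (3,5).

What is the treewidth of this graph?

A width-2 tree decomposition is:
Bags: B1 = {1, 4, 5}  B2 = {2, 4, 5}  B3 = {3, 4, 5}  B4 = {0, 4, 5}
Tree: B1–B2, B2–B3, B3–B4
Each bag holds 3 vertices, so the decomposition has width 2, which upper-bounds the treewidth. For the lower bound, G contains the cycle 1–5–2–4–1, so G is not a forest; only forests have treewidth ≤ 1, hence tw(G) ≥ 2. The upper and lower bounds meet at 2, so that is the treewidth.

2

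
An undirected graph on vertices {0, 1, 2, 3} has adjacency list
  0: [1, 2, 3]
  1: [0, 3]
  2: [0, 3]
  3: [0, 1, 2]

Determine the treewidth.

2

A width-2 tree decomposition is:
Bags: B1 = {0, 1, 3}  B2 = {0, 2, 3}
Tree: B1–B2
The largest bag has 3 vertices, giving width 2; this decomposition certifies tw(G) ≤ 2. On the other hand G contains the 3-clique {0, 1, 3}. A clique must lie in a single bag of any decomposition, so no decomposition can have width below 2. Combining the bounds, tw(G) = 2.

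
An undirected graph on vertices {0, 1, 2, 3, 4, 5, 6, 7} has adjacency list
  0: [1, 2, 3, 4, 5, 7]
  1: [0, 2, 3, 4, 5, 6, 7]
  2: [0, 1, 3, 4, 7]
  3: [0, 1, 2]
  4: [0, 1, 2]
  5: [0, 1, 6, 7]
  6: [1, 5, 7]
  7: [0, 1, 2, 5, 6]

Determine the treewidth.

A width-3 tree decomposition is:
Bags: B1 = {0, 1, 2, 7}  B2 = {0, 1, 5, 7}  B3 = {1, 5, 6, 7}  B4 = {0, 1, 2, 4}  B5 = {0, 1, 2, 3}
Tree: B1–B2, B2–B3, B1–B4, B4–B5
Each bag holds 4 vertices, so the decomposition has width 3, which upper-bounds the treewidth. On the other hand G contains the 4-clique {0, 1, 2, 3}. A clique must lie in a single bag of any decomposition, so no decomposition can have width below 3. Hence tw(G) = 3 exactly.

3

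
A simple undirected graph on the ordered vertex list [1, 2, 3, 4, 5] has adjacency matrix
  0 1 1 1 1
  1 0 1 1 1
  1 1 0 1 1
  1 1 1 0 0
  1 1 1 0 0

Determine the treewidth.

3

A width-3 tree decomposition is:
Bags: B1 = {1, 2, 3, 5}  B2 = {1, 2, 3, 4}
Tree: B1–B2
Every bag has size at most 4, so the width is 4 − 1 = 3 and tw(G) ≤ 3. Conversely, {1, 2, 3, 4} is a clique of size 4, and the vertices of any clique must share a bag in every tree decomposition; so some bag has ≥ 4 vertices and tw(G) ≥ 3. Combining the bounds, tw(G) = 3.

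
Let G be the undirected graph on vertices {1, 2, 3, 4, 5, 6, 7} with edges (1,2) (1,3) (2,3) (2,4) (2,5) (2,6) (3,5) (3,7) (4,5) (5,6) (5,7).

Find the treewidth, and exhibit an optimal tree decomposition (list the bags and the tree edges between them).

Treewidth 2.
One optimal decomposition is:
Bags: B1 = {2, 4, 5}  B2 = {2, 3, 5}  B3 = {3, 5, 7}  B4 = {2, 5, 6}  B5 = {1, 2, 3}
Tree: B1–B2, B2–B3, B1–B4, B2–B5

Each bag holds 3 vertices, so the decomposition has width 2, which upper-bounds the treewidth. On the other hand G contains the 3-clique {1, 2, 3}. A clique must lie in a single bag of any decomposition, so no decomposition can have width below 2. Therefore the treewidth is 2.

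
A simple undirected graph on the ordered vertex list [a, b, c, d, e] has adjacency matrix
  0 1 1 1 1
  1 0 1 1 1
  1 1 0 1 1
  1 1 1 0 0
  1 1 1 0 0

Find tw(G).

3

A width-3 tree decomposition is:
Bags: B1 = {a, b, c, d}  B2 = {a, b, c, e}
Tree: B1–B2
Every bag has size at most 4, so the width is 4 − 1 = 3 and tw(G) ≤ 3. For the lower bound, the 4 vertices {a, b, c, d} are pairwise adjacent, and any tree decomposition puts a clique entirely inside one bag — forcing width ≥ 3. Combining the bounds, tw(G) = 3.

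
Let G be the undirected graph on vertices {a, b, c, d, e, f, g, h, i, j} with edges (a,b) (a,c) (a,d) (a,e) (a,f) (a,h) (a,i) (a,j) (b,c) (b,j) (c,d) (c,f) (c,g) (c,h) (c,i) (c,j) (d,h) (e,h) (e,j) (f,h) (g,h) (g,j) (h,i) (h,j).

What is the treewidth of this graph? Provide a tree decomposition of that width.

Treewidth 3.
One such decomposition:
Bags: B1 = {a, c, f, h}  B2 = {a, c, d, h}  B3 = {a, c, h, j}  B4 = {a, b, c, j}  B5 = {a, c, h, i}  B6 = {c, g, h, j}  B7 = {a, e, h, j}
Tree: B1–B2, B1–B3, B3–B4, B1–B5, B3–B6, B3–B7

The largest bag has 4 vertices, giving width 3; this decomposition certifies tw(G) ≤ 3. For the lower bound, the 4 vertices {a, e, h, j} are pairwise adjacent, and any tree decomposition puts a clique entirely inside one bag — forcing width ≥ 3. The upper and lower bounds meet at 3, so that is the treewidth.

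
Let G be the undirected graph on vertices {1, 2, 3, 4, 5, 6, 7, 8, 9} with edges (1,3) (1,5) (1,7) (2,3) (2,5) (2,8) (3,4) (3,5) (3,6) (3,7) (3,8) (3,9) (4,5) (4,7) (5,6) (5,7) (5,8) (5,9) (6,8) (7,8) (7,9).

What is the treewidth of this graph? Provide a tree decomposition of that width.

Each bag holds 4 vertices, so the decomposition has width 3, which upper-bounds the treewidth. Conversely, {2, 3, 5, 8} is a clique of size 4, and the vertices of any clique must share a bag in every tree decomposition; so some bag has ≥ 4 vertices and tw(G) ≥ 3. Hence tw(G) = 3 exactly.

Treewidth 3.
One optimal decomposition is:
Bags: B1 = {3, 5, 7, 8}  B2 = {3, 5, 6, 8}  B3 = {3, 4, 5, 7}  B4 = {2, 3, 5, 8}  B5 = {3, 5, 7, 9}  B6 = {1, 3, 5, 7}
Tree: B1–B2, B1–B3, B2–B4, B1–B5, B3–B6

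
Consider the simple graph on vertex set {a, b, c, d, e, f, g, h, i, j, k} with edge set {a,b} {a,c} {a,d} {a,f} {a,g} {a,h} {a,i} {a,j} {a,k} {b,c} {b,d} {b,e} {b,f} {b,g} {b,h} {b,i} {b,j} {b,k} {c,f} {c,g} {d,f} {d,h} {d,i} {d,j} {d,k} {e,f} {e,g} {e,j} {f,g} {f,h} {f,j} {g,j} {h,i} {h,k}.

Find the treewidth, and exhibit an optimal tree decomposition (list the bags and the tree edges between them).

Treewidth 4.
One optimal decomposition is:
Bags: B1 = {a, b, d, f, h}  B2 = {a, b, d, f, j}  B3 = {a, b, f, g, j}  B4 = {a, b, d, h, i}  B5 = {a, b, c, f, g}  B6 = {b, e, f, g, j}  B7 = {a, b, d, h, k}
Tree: B1–B2, B2–B3, B1–B4, B3–B5, B3–B6, B4–B7

Each bag holds 5 vertices, so the decomposition has width 4, which upper-bounds the treewidth. Conversely, {b, e, f, g, j} is a clique of size 5, and the vertices of any clique must share a bag in every tree decomposition; so some bag has ≥ 5 vertices and tw(G) ≥ 4. Therefore the treewidth is 4.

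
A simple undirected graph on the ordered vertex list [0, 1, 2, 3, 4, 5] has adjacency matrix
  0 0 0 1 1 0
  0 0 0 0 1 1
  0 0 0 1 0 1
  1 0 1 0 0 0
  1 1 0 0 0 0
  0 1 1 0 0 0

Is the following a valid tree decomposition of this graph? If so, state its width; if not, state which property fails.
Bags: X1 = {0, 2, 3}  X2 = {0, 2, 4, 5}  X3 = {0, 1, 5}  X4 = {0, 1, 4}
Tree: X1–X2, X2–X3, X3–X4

No — bags containing vertex 4 are not connected in the tree.

A tree decomposition must satisfy three properties: every vertex lies in some bag; for every edge, both endpoints lie together in some bag; and for every vertex, the bags containing it form a connected subtree. Here bags containing vertex 4 are not connected in the tree, so the decomposition is invalid.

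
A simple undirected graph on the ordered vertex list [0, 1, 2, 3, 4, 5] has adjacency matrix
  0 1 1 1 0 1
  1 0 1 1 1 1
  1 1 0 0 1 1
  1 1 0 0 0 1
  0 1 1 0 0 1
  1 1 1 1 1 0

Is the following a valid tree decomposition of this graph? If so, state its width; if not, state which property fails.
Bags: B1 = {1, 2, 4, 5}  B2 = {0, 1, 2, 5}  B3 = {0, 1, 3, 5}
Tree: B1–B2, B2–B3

Every vertex of G appears in some bag (union = {0, 1, 2, 3, 4, 5}); every edge is covered by a bag; and for each vertex v the set of bags containing v is connected in the bag tree. The decomposition is therefore valid. The largest bag has 4 vertices, so the width is 3.

Yes; width 3.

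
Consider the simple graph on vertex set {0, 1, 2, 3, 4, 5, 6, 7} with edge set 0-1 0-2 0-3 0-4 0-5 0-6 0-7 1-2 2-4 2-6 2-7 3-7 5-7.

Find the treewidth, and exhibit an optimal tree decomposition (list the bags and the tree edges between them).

Treewidth 2.
Bags: B1 = {0, 2, 4}  B2 = {0, 2, 7}  B3 = {0, 2, 6}  B4 = {0, 1, 2}  B5 = {0, 3, 7}  B6 = {0, 5, 7}
Tree: B1–B2, B2–B3, B1–B4, B2–B5, B5–B6

Each bag holds 3 vertices, so the decomposition has width 2, which upper-bounds the treewidth. On the other hand G contains the 3-clique {0, 1, 2}. A clique must lie in a single bag of any decomposition, so no decomposition can have width below 2. Combining the bounds, tw(G) = 2.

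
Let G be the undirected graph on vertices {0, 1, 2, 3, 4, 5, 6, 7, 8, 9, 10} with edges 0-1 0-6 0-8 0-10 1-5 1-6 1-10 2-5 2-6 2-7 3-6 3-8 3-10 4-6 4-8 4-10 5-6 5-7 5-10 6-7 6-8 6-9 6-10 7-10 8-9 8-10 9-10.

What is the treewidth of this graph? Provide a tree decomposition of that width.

Each bag holds 4 vertices, so the decomposition has width 3, which upper-bounds the treewidth. For the lower bound, the 4 vertices {2, 5, 6, 7} are pairwise adjacent, and any tree decomposition puts a clique entirely inside one bag — forcing width ≥ 3. The upper and lower bounds meet at 3, so that is the treewidth.

Treewidth 3.
One optimal decomposition is:
Bags: B1 = {0, 1, 6, 10}  B2 = {0, 6, 8, 10}  B3 = {4, 6, 8, 10}  B4 = {3, 6, 8, 10}  B5 = {6, 8, 9, 10}  B6 = {1, 5, 6, 10}  B7 = {5, 6, 7, 10}  B8 = {2, 5, 6, 7}
Tree: B1–B2, B2–B3, B2–B4, B3–B5, B1–B6, B6–B7, B7–B8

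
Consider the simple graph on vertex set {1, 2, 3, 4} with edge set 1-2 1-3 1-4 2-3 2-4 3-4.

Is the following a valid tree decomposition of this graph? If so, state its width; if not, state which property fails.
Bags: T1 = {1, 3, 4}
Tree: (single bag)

No — vertex 2 appears in no bag.

A tree decomposition must satisfy three properties: every vertex lies in some bag; for every edge, both endpoints lie together in some bag; and for every vertex, the bags containing it form a connected subtree. Here vertex 2 appears in no bag, so the decomposition is invalid.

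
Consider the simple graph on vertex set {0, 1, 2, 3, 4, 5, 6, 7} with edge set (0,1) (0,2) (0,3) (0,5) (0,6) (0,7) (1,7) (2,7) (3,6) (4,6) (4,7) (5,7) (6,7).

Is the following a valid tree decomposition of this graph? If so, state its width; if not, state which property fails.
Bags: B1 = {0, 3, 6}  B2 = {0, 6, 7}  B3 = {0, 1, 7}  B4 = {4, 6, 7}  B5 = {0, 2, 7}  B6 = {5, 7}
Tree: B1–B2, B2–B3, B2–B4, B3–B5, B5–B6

No — edge (0,5) lies in no bag.

A tree decomposition must satisfy three properties: every vertex lies in some bag; for every edge, both endpoints lie together in some bag; and for every vertex, the bags containing it form a connected subtree. Here edge (0,5) lies in no bag, so the decomposition is invalid.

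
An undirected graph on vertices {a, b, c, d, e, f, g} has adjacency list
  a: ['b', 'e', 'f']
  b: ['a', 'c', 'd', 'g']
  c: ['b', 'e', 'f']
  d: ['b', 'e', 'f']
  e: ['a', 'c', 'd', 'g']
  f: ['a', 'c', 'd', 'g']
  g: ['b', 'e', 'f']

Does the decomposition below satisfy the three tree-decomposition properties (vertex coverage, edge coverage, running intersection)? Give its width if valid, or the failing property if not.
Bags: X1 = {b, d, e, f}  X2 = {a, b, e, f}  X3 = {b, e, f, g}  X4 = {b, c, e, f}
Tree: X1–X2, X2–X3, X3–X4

Yes; width 3.

Every vertex of G appears in some bag (union = {a, b, c, d, e, f, g}); every edge is covered by a bag; and for each vertex v the set of bags containing v is connected in the bag tree. The decomposition is therefore valid. The largest bag has 4 vertices, so the width is 3.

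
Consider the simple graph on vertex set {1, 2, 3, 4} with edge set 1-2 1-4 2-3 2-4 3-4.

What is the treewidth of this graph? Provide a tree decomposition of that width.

Treewidth 2.
Bags: B1 = {2, 3, 4}  B2 = {1, 2, 4}
Tree: B1–B2

Each bag holds 3 vertices, so the decomposition has width 2, which upper-bounds the treewidth. On the other hand G contains the 3-clique {1, 2, 4}. A clique must lie in a single bag of any decomposition, so no decomposition can have width below 2. Combining the bounds, tw(G) = 2.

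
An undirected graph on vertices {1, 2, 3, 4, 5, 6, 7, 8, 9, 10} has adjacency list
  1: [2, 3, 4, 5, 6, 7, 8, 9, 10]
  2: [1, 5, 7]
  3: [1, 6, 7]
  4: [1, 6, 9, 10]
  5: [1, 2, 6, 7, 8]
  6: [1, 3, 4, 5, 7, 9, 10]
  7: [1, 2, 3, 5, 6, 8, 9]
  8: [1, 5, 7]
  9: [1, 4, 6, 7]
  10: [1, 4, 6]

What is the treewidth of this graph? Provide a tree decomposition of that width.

Treewidth 3.
Bags: B1 = {1, 4, 6, 9}  B2 = {1, 6, 7, 9}  B3 = {1, 5, 6, 7}  B4 = {1, 5, 7, 8}  B5 = {1, 3, 6, 7}  B6 = {1, 4, 6, 10}  B7 = {1, 2, 5, 7}
Tree: B1–B2, B2–B3, B3–B4, B3–B5, B1–B6, B4–B7

The largest bag has 4 vertices, giving width 3; this decomposition certifies tw(G) ≤ 3. For the lower bound, the 4 vertices {1, 5, 7, 8} are pairwise adjacent, and any tree decomposition puts a clique entirely inside one bag — forcing width ≥ 3. Combining the bounds, tw(G) = 3.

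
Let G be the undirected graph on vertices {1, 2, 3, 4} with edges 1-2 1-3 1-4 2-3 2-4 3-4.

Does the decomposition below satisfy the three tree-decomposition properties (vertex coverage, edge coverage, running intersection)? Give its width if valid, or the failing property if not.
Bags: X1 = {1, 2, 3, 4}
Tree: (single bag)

Yes; width 3.

Every vertex of G appears in some bag (union = {1, 2, 3, 4}); every edge is covered by a bag; and for each vertex v the set of bags containing v is connected in the bag tree. The decomposition is therefore valid. The largest bag has 4 vertices, so the width is 3.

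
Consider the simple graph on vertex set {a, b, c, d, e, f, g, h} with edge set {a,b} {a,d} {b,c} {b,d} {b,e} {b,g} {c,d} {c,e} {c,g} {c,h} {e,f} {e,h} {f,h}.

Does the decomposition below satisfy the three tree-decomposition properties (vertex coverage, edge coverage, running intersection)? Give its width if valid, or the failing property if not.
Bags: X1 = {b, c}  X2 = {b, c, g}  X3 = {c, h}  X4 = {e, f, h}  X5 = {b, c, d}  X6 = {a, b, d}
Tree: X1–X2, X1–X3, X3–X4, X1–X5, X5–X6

A tree decomposition must satisfy three properties: every vertex lies in some bag; for every edge, both endpoints lie together in some bag; and for every vertex, the bags containing it form a connected subtree. Here edge (e,b) lies in no bag, so the decomposition is invalid.

No — edge (e,b) lies in no bag.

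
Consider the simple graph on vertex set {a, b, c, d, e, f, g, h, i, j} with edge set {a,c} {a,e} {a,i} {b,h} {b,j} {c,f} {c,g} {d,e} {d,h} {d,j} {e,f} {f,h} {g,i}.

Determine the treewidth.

A width-2 tree decomposition is:
Bags: B1 = {b, d, j}  B2 = {b, d, h}  B3 = {d, e, h}  B4 = {e, f, h}  B5 = {a, e, f}  B6 = {a, c, f}  B7 = {a, c, i}  B8 = {c, g, i}
Tree: B1–B2, B2–B3, B3–B4, B4–B5, B5–B6, B6–B7, B7–B8
The largest bag has 3 vertices, giving width 2; this decomposition certifies tw(G) ≤ 2. For the lower bound, G contains the cycle j–b–h–d–j, so G is not a forest; only forests have treewidth ≤ 1, hence tw(G) ≥ 2. Combining the bounds, tw(G) = 2.

2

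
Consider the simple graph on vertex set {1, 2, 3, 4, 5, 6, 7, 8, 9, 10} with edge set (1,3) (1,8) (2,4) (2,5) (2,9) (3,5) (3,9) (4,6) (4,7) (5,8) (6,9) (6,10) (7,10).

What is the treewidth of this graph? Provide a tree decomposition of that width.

Treewidth 2.
One such decomposition:
Bags: B1 = {4, 7, 10}  B2 = {4, 6, 10}  B3 = {2, 4, 6}  B4 = {2, 6, 9}  B5 = {2, 5, 9}  B6 = {3, 5, 9}  B7 = {3, 5, 8}  B8 = {1, 3, 8}
Tree: B1–B2, B2–B3, B3–B4, B4–B5, B5–B6, B6–B7, B7–B8

Each bag holds 3 vertices, so the decomposition has width 2, which upper-bounds the treewidth. Since 7–10–6–4–7 is a cycle in G, G is not acyclic. Forests are exactly the graphs of treewidth ≤ 1, so tw(G) ≥ 2. Hence tw(G) = 2 exactly.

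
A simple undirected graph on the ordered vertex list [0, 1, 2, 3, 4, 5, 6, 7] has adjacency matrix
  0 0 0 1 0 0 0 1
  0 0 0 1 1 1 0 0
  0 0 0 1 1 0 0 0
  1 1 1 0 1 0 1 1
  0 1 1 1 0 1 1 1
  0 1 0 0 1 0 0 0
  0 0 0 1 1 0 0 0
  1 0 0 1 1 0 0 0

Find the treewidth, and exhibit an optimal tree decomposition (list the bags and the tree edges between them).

Treewidth 2.
One such decomposition:
Bags: B1 = {2, 3, 4}  B2 = {3, 4, 7}  B3 = {1, 3, 4}  B4 = {3, 4, 6}  B5 = {1, 4, 5}  B6 = {0, 3, 7}
Tree: B1–B2, B2–B3, B3–B4, B3–B5, B2–B6

The largest bag has 3 vertices, giving width 2; this decomposition certifies tw(G) ≤ 2. On the other hand G contains the 3-clique {0, 3, 7}. A clique must lie in a single bag of any decomposition, so no decomposition can have width below 2. The upper and lower bounds meet at 2, so that is the treewidth.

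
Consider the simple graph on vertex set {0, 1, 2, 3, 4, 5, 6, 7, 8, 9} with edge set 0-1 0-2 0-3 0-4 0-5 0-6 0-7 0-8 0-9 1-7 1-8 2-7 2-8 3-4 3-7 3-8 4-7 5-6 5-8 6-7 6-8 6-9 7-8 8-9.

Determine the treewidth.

3

A width-3 tree decomposition is:
Bags: B1 = {0, 1, 7, 8}  B2 = {0, 6, 7, 8}  B3 = {0, 2, 7, 8}  B4 = {0, 6, 8, 9}  B5 = {0, 3, 7, 8}  B6 = {0, 5, 6, 8}  B7 = {0, 3, 4, 7}
Tree: B1–B2, B1–B3, B2–B4, B2–B5, B2–B6, B5–B7
The largest bag has 4 vertices, giving width 3; this decomposition certifies tw(G) ≤ 3. On the other hand G contains the 4-clique {0, 6, 8, 9}. A clique must lie in a single bag of any decomposition, so no decomposition can have width below 3. Combining the bounds, tw(G) = 3.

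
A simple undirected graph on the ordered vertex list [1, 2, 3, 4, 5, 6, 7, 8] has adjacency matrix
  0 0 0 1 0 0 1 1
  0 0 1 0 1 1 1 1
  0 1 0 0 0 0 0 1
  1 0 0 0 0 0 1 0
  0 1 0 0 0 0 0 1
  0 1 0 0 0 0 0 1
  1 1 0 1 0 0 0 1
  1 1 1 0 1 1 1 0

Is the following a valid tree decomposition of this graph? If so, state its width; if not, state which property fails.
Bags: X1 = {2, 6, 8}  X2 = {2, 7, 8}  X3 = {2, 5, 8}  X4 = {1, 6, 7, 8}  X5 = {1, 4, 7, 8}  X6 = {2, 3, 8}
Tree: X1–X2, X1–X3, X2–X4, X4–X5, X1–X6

A tree decomposition must satisfy three properties: every vertex lies in some bag; for every edge, both endpoints lie together in some bag; and for every vertex, the bags containing it form a connected subtree. Here bags containing vertex 6 are not connected in the tree, so the decomposition is invalid.

No — bags containing vertex 6 are not connected in the tree.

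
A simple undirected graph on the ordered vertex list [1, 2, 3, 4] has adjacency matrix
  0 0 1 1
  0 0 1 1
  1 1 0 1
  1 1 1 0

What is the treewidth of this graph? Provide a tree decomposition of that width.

The largest bag has 3 vertices, giving width 2; this decomposition certifies tw(G) ≤ 2. Conversely, {1, 3, 4} is a clique of size 3, and the vertices of any clique must share a bag in every tree decomposition; so some bag has ≥ 3 vertices and tw(G) ≥ 2. The upper and lower bounds meet at 2, so that is the treewidth.

Treewidth 2.
Bags: B1 = {1, 3, 4}  B2 = {2, 3, 4}
Tree: B1–B2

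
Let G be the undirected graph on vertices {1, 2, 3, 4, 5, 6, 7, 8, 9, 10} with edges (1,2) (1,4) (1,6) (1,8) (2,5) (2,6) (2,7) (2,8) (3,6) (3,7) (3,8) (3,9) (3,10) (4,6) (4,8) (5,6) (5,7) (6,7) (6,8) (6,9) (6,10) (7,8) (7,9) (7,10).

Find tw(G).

3

A width-3 tree decomposition is:
Bags: B1 = {2, 6, 7, 8}  B2 = {3, 6, 7, 8}  B3 = {1, 2, 6, 8}  B4 = {1, 4, 6, 8}  B5 = {3, 6, 7, 10}  B6 = {2, 5, 6, 7}  B7 = {3, 6, 7, 9}
Tree: B1–B2, B1–B3, B3–B4, B2–B5, B1–B6, B5–B7
Every bag has size at most 4, so the width is 4 − 1 = 3 and tw(G) ≤ 3. On the other hand G contains the 4-clique {1, 2, 6, 8}. A clique must lie in a single bag of any decomposition, so no decomposition can have width below 3. Combining the bounds, tw(G) = 3.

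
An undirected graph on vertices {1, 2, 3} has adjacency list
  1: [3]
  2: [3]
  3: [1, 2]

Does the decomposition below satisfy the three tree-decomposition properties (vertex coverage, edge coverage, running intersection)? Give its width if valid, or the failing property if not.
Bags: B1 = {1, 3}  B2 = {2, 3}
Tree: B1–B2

Yes; width 1.

Checking the three conditions: (i) the bags cover all of {1, 2, 3}; (ii) for each edge, some bag contains both endpoints; (iii) the bags containing any fixed vertex form a subtree. All hold, so the decomposition is valid with width 2 − 1 = 1.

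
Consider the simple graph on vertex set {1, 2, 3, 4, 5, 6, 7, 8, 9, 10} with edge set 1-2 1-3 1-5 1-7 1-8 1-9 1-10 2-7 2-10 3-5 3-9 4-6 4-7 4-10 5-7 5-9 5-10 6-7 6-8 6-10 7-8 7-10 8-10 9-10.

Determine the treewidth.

A width-3 tree decomposition is:
Bags: B1 = {1, 7, 8, 10}  B2 = {1, 5, 7, 10}  B3 = {1, 2, 7, 10}  B4 = {1, 5, 9, 10}  B5 = {6, 7, 8, 10}  B6 = {4, 6, 7, 10}  B7 = {1, 3, 5, 9}
Tree: B1–B2, B1–B3, B2–B4, B1–B5, B5–B6, B4–B7
Each bag holds 4 vertices, so the decomposition has width 3, which upper-bounds the treewidth. Conversely, {1, 5, 9, 10} is a clique of size 4, and the vertices of any clique must share a bag in every tree decomposition; so some bag has ≥ 4 vertices and tw(G) ≥ 3. The upper and lower bounds meet at 3, so that is the treewidth.

3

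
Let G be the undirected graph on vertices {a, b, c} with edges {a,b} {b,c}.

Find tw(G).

1

A width-1 tree decomposition is:
Bags: B1 = {a, b}  B2 = {b, c}
Tree: B1–B2
The largest bag has 2 vertices, giving width 1; this decomposition certifies tw(G) ≤ 1. Any graph with an edge has treewidth ≥ 1, and G has the edge b–a. Combining the bounds, tw(G) = 1.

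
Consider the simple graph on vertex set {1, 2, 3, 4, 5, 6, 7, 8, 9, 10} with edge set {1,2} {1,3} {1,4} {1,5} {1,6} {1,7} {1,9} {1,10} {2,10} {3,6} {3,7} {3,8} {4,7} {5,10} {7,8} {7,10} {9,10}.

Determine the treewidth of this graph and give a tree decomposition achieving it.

Treewidth 2.
One optimal decomposition is:
Bags: B1 = {1, 9, 10}  B2 = {1, 7, 10}  B3 = {1, 5, 10}  B4 = {1, 3, 7}  B5 = {1, 2, 10}  B6 = {1, 4, 7}  B7 = {3, 7, 8}  B8 = {1, 3, 6}
Tree: B1–B2, B2–B3, B2–B4, B2–B5, B4–B6, B4–B7, B4–B8

Every bag has size at most 3, so the width is 3 − 1 = 2 and tw(G) ≤ 2. On the other hand G contains the 3-clique {3, 7, 8}. A clique must lie in a single bag of any decomposition, so no decomposition can have width below 2. Therefore the treewidth is 2.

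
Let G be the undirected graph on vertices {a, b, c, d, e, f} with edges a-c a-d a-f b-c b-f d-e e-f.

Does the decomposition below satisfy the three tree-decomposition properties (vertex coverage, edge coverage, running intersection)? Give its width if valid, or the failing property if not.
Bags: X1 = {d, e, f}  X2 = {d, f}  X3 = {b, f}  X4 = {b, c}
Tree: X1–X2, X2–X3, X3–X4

A tree decomposition must satisfy three properties: every vertex lies in some bag; for every edge, both endpoints lie together in some bag; and for every vertex, the bags containing it form a connected subtree. Here vertex a appears in no bag, so the decomposition is invalid.

No — vertex a appears in no bag.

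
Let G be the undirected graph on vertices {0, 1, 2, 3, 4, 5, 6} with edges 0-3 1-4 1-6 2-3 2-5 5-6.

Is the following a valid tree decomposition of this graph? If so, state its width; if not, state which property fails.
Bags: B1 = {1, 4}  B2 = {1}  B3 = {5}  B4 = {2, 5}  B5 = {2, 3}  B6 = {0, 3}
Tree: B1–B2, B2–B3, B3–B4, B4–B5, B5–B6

A tree decomposition must satisfy three properties: every vertex lies in some bag; for every edge, both endpoints lie together in some bag; and for every vertex, the bags containing it form a connected subtree. Here vertex 6 appears in no bag, so the decomposition is invalid.

No — vertex 6 appears in no bag.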